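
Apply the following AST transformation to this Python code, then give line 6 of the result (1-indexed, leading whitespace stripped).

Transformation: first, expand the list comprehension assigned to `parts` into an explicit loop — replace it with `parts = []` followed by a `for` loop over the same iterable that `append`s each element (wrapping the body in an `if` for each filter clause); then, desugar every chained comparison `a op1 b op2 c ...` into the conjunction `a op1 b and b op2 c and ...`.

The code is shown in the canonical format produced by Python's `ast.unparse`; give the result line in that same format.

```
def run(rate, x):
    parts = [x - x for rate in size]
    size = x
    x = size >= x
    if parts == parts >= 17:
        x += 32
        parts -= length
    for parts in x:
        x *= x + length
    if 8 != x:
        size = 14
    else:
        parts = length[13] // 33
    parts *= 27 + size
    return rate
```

Transformed code:
def run(rate, x):
    parts = []
    for rate in size:
        parts.append(x - x)
    size = x
    x = size >= x
    if parts == parts and parts >= 17:
        x += 32
        parts -= length
    for parts in x:
        x *= x + length
    if 8 != x:
        size = 14
    else:
        parts = length[13] // 33
    parts *= 27 + size
    return rate

x = size >= x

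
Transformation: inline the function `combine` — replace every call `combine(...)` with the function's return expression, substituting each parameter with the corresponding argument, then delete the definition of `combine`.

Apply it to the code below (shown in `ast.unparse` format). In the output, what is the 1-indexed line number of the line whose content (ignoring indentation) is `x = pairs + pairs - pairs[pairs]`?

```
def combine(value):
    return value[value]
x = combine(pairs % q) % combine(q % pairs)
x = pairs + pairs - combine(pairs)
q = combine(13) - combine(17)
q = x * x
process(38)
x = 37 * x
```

2

Transformed code:
x = (pairs % q)[pairs % q] % (q % pairs)[q % pairs]
x = pairs + pairs - pairs[pairs]
q = 13[13] - 17[17]
q = x * x
process(38)
x = 37 * x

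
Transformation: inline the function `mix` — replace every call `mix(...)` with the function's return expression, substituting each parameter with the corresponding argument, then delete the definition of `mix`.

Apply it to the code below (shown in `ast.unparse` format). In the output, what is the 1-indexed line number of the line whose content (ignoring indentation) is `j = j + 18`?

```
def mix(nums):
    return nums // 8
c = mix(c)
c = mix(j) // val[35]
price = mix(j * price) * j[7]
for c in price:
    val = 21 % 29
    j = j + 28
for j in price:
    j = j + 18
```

Transformed code:
c = c // 8
c = j // 8 // val[35]
price = j * price // 8 * j[7]
for c in price:
    val = 21 % 29
    j = j + 28
for j in price:
    j = j + 18

8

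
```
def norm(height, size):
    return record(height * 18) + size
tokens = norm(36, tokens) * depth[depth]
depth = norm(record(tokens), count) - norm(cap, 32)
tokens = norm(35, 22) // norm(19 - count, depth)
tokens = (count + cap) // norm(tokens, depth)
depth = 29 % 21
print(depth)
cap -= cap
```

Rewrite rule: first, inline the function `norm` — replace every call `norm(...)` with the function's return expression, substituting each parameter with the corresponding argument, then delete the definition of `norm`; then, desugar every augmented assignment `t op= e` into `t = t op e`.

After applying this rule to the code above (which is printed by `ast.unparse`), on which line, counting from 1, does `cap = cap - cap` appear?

Transformed code:
tokens = (record(36 * 18) + tokens) * depth[depth]
depth = record(record(tokens) * 18) + count - (record(cap * 18) + 32)
tokens = (record(35 * 18) + 22) // (record((19 - count) * 18) + depth)
tokens = (count + cap) // (record(tokens * 18) + depth)
depth = 29 % 21
print(depth)
cap = cap - cap

7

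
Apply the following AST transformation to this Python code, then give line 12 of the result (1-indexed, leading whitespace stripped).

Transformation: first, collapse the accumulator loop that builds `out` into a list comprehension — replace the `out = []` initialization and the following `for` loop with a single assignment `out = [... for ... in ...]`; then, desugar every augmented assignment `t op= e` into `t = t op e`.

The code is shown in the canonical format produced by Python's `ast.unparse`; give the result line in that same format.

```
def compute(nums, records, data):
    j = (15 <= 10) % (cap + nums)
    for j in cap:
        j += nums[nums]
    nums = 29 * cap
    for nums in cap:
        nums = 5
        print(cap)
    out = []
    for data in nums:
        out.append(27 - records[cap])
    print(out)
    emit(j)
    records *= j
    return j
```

Transformed code:
def compute(nums, records, data):
    j = (15 <= 10) % (cap + nums)
    for j in cap:
        j = j + nums[nums]
    nums = 29 * cap
    for nums in cap:
        nums = 5
        print(cap)
    out = [27 - records[cap] for data in nums]
    print(out)
    emit(j)
    records = records * j
    return j

records = records * j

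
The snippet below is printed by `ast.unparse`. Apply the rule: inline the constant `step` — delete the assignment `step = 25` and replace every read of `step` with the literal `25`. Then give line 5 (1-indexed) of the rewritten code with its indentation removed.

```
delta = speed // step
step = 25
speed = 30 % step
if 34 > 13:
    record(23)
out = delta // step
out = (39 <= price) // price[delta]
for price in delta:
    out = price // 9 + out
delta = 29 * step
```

Transformed code:
delta = speed // 25
speed = 30 % 25
if 34 > 13:
    record(23)
out = delta // 25
out = (39 <= price) // price[delta]
for price in delta:
    out = price // 9 + out
delta = 29 * 25

out = delta // 25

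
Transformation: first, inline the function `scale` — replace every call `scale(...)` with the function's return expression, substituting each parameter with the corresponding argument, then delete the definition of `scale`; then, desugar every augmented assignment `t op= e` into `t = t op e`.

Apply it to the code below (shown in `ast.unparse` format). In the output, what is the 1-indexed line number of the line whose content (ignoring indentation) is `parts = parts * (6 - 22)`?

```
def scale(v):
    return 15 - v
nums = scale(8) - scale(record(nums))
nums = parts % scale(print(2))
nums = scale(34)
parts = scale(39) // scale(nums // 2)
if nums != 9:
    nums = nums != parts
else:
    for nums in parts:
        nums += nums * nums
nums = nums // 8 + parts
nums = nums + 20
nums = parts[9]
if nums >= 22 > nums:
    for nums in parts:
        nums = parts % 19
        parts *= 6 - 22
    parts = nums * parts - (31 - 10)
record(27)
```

16

Transformed code:
nums = 15 - 8 - (15 - record(nums))
nums = parts % (15 - print(2))
nums = 15 - 34
parts = (15 - 39) // (15 - nums // 2)
if nums != 9:
    nums = nums != parts
else:
    for nums in parts:
        nums = nums + nums * nums
nums = nums // 8 + parts
nums = nums + 20
nums = parts[9]
if nums >= 22 > nums:
    for nums in parts:
        nums = parts % 19
        parts = parts * (6 - 22)
    parts = nums * parts - (31 - 10)
record(27)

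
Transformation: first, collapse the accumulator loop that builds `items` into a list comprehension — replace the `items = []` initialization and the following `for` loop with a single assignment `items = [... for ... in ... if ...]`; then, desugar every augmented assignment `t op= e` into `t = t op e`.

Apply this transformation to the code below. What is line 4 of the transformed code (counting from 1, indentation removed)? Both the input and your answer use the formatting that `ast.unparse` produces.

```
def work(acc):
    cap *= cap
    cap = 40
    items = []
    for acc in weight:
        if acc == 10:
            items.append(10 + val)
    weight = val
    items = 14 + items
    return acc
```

Transformed code:
def work(acc):
    cap = cap * cap
    cap = 40
    items = [10 + val for acc in weight if acc == 10]
    weight = val
    items = 14 + items
    return acc

items = [10 + val for acc in weight if acc == 10]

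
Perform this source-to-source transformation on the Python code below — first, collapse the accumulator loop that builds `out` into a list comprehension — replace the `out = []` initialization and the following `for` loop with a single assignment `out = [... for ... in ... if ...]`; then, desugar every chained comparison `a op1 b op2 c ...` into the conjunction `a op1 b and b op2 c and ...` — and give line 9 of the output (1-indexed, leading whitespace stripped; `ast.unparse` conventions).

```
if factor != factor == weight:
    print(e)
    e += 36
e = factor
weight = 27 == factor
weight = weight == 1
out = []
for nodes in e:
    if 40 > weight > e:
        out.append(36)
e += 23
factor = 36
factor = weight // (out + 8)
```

factor = 36

Transformed code:
if factor != factor and factor == weight:
    print(e)
    e += 36
e = factor
weight = 27 == factor
weight = weight == 1
out = [36 for nodes in e if 40 > weight and weight > e]
e += 23
factor = 36
factor = weight // (out + 8)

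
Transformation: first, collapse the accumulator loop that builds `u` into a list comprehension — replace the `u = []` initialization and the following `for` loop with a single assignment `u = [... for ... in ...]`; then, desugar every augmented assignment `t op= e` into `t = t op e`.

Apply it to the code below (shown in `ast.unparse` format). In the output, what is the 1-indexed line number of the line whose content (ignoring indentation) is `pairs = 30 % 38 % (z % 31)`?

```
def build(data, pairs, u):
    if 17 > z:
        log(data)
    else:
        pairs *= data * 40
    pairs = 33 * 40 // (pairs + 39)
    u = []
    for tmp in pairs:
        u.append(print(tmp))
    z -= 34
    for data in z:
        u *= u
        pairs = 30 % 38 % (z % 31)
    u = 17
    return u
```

Transformed code:
def build(data, pairs, u):
    if 17 > z:
        log(data)
    else:
        pairs = pairs * (data * 40)
    pairs = 33 * 40 // (pairs + 39)
    u = [print(tmp) for tmp in pairs]
    z = z - 34
    for data in z:
        u = u * u
        pairs = 30 % 38 % (z % 31)
    u = 17
    return u

11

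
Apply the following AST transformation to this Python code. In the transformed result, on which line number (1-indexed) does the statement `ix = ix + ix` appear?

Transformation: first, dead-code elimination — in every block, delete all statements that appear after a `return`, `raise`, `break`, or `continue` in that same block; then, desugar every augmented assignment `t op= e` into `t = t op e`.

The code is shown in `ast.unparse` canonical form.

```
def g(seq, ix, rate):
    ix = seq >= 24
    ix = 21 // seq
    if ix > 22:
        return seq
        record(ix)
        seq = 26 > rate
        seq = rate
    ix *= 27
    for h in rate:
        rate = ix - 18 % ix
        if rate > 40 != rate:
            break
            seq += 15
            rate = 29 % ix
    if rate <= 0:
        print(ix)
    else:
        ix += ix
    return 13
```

14

Transformed code:
def g(seq, ix, rate):
    ix = seq >= 24
    ix = 21 // seq
    if ix > 22:
        return seq
    ix = ix * 27
    for h in rate:
        rate = ix - 18 % ix
        if rate > 40 != rate:
            break
    if rate <= 0:
        print(ix)
    else:
        ix = ix + ix
    return 13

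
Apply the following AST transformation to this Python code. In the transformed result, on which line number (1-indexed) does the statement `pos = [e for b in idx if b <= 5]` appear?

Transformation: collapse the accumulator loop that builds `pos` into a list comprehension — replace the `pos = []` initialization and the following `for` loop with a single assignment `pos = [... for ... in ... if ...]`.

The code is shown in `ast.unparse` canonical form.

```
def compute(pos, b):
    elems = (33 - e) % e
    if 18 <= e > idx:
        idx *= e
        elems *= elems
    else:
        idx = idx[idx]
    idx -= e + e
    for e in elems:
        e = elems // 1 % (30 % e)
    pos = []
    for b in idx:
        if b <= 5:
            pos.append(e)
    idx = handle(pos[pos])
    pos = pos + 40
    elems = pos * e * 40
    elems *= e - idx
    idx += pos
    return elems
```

Transformed code:
def compute(pos, b):
    elems = (33 - e) % e
    if 18 <= e > idx:
        idx *= e
        elems *= elems
    else:
        idx = idx[idx]
    idx -= e + e
    for e in elems:
        e = elems // 1 % (30 % e)
    pos = [e for b in idx if b <= 5]
    idx = handle(pos[pos])
    pos = pos + 40
    elems = pos * e * 40
    elems *= e - idx
    idx += pos
    return elems

11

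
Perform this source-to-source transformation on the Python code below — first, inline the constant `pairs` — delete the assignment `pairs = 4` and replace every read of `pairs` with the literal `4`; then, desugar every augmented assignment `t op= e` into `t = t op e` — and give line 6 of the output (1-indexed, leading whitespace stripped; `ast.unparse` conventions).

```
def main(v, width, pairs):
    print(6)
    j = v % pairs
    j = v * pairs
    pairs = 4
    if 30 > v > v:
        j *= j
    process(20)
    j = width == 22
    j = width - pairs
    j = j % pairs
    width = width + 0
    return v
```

j = j * j

Transformed code:
def main(v, width, pairs):
    print(6)
    j = v % 4
    j = v * 4
    if 30 > v > v:
        j = j * j
    process(20)
    j = width == 22
    j = width - 4
    j = j % 4
    width = width + 0
    return v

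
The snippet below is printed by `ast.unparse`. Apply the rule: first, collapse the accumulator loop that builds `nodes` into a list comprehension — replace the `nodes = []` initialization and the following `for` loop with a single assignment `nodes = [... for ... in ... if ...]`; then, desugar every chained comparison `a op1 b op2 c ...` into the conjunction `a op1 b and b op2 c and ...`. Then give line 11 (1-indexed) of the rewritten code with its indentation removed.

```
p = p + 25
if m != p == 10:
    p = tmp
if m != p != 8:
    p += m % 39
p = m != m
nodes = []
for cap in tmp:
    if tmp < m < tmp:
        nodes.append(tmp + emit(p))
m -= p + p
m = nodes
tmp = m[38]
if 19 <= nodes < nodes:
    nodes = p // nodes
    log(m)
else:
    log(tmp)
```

if 19 <= nodes and nodes < nodes:

Transformed code:
p = p + 25
if m != p and p == 10:
    p = tmp
if m != p and p != 8:
    p += m % 39
p = m != m
nodes = [tmp + emit(p) for cap in tmp if tmp < m and m < tmp]
m -= p + p
m = nodes
tmp = m[38]
if 19 <= nodes and nodes < nodes:
    nodes = p // nodes
    log(m)
else:
    log(tmp)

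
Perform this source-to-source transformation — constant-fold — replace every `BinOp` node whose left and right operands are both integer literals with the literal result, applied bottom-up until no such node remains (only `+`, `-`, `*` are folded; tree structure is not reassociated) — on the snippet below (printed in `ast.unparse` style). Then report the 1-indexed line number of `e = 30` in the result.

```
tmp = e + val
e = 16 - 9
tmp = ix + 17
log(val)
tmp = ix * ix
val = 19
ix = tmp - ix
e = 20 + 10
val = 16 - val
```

8

Transformed code:
tmp = e + val
e = 7
tmp = ix + 17
log(val)
tmp = ix * ix
val = 19
ix = tmp - ix
e = 30
val = 16 - val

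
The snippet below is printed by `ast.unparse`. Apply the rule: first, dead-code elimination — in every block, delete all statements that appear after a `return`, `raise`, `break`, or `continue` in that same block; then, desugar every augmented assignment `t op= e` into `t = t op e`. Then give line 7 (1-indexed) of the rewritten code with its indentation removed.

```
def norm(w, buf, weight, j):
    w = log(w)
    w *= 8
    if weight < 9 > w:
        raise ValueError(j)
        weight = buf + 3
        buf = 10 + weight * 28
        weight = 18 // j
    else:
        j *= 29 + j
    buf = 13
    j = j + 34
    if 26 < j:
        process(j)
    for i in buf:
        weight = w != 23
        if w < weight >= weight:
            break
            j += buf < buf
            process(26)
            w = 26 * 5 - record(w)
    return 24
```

j = j * (29 + j)

Transformed code:
def norm(w, buf, weight, j):
    w = log(w)
    w = w * 8
    if weight < 9 > w:
        raise ValueError(j)
    else:
        j = j * (29 + j)
    buf = 13
    j = j + 34
    if 26 < j:
        process(j)
    for i in buf:
        weight = w != 23
        if w < weight >= weight:
            break
    return 24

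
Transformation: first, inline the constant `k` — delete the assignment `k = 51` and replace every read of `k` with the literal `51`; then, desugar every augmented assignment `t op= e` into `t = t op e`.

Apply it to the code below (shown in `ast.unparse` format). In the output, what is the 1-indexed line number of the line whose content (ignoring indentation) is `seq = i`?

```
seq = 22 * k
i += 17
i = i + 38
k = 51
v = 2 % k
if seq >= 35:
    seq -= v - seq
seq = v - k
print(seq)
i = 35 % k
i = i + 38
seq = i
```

11

Transformed code:
seq = 22 * 51
i = i + 17
i = i + 38
v = 2 % 51
if seq >= 35:
    seq = seq - (v - seq)
seq = v - 51
print(seq)
i = 35 % 51
i = i + 38
seq = i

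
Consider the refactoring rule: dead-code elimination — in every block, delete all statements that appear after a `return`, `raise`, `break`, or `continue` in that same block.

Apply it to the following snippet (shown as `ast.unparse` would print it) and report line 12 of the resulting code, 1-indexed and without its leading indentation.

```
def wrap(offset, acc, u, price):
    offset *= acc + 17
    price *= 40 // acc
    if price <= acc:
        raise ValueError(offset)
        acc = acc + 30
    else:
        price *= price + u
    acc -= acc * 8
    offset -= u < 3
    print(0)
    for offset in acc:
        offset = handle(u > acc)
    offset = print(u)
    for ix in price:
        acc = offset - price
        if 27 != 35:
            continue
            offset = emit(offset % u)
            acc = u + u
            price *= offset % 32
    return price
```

offset = handle(u > acc)

Transformed code:
def wrap(offset, acc, u, price):
    offset *= acc + 17
    price *= 40 // acc
    if price <= acc:
        raise ValueError(offset)
    else:
        price *= price + u
    acc -= acc * 8
    offset -= u < 3
    print(0)
    for offset in acc:
        offset = handle(u > acc)
    offset = print(u)
    for ix in price:
        acc = offset - price
        if 27 != 35:
            continue
    return price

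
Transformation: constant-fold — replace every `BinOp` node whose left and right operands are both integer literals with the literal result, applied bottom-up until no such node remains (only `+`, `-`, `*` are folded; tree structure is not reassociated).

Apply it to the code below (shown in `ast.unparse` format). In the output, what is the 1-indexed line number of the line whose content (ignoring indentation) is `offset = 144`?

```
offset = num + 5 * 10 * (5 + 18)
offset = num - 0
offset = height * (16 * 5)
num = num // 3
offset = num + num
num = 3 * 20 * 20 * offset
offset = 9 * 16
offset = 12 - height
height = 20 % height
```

Transformed code:
offset = num + 1150
offset = num - 0
offset = height * 80
num = num // 3
offset = num + num
num = 1200 * offset
offset = 144
offset = 12 - height
height = 20 % height

7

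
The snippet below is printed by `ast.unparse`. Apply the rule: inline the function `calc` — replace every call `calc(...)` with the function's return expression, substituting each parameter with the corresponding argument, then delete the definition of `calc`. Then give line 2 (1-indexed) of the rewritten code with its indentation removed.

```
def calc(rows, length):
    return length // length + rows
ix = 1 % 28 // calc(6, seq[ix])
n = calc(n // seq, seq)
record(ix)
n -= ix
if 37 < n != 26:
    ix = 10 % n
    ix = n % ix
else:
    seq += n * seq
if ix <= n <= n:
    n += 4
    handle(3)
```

n = seq // seq + n // seq

Transformed code:
ix = 1 % 28 // (seq[ix] // seq[ix] + 6)
n = seq // seq + n // seq
record(ix)
n -= ix
if 37 < n != 26:
    ix = 10 % n
    ix = n % ix
else:
    seq += n * seq
if ix <= n <= n:
    n += 4
    handle(3)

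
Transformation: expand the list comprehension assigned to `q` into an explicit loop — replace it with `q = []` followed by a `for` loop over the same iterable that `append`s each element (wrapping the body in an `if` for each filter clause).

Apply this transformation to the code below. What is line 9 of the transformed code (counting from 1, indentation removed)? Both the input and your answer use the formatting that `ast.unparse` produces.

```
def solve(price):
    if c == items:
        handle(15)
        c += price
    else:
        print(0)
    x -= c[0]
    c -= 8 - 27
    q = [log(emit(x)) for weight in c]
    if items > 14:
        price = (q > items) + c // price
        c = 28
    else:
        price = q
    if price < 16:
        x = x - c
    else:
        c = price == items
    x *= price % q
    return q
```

Transformed code:
def solve(price):
    if c == items:
        handle(15)
        c += price
    else:
        print(0)
    x -= c[0]
    c -= 8 - 27
    q = []
    for weight in c:
        q.append(log(emit(x)))
    if items > 14:
        price = (q > items) + c // price
        c = 28
    else:
        price = q
    if price < 16:
        x = x - c
    else:
        c = price == items
    x *= price % q
    return q

q = []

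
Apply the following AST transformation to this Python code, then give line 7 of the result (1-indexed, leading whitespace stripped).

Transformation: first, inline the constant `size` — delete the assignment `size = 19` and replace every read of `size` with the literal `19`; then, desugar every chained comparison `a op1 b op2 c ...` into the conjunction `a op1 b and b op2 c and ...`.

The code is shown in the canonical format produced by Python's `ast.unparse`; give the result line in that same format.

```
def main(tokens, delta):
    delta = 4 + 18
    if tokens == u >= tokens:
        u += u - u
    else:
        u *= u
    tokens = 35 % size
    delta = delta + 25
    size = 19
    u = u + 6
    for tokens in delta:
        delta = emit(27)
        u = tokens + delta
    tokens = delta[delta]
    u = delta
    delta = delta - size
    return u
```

Transformed code:
def main(tokens, delta):
    delta = 4 + 18
    if tokens == u and u >= tokens:
        u += u - u
    else:
        u *= u
    tokens = 35 % 19
    delta = delta + 25
    u = u + 6
    for tokens in delta:
        delta = emit(27)
        u = tokens + delta
    tokens = delta[delta]
    u = delta
    delta = delta - 19
    return u

tokens = 35 % 19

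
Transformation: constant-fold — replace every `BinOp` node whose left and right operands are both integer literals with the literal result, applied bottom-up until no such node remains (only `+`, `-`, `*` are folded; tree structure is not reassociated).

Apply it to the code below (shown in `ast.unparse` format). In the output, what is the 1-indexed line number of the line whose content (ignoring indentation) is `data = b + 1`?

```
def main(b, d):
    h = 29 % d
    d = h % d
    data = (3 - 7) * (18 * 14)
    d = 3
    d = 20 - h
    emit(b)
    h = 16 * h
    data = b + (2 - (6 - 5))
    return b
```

9

Transformed code:
def main(b, d):
    h = 29 % d
    d = h % d
    data = -1008
    d = 3
    d = 20 - h
    emit(b)
    h = 16 * h
    data = b + 1
    return b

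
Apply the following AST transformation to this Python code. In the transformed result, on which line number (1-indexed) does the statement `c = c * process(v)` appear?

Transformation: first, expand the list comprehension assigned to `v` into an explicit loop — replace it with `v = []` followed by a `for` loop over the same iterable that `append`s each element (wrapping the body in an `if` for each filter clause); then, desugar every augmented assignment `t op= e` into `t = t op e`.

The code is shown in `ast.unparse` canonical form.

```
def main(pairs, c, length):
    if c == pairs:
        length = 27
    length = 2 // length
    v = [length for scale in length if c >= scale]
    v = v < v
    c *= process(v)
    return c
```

Transformed code:
def main(pairs, c, length):
    if c == pairs:
        length = 27
    length = 2 // length
    v = []
    for scale in length:
        if c >= scale:
            v.append(length)
    v = v < v
    c = c * process(v)
    return c

10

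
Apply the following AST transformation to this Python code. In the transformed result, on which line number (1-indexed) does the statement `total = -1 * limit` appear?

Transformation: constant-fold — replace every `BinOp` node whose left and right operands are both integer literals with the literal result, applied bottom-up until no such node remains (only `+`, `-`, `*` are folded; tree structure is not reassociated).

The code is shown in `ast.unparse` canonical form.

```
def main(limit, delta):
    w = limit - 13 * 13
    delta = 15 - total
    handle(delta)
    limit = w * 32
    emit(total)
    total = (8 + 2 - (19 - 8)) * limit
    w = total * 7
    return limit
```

7

Transformed code:
def main(limit, delta):
    w = limit - 169
    delta = 15 - total
    handle(delta)
    limit = w * 32
    emit(total)
    total = -1 * limit
    w = total * 7
    return limit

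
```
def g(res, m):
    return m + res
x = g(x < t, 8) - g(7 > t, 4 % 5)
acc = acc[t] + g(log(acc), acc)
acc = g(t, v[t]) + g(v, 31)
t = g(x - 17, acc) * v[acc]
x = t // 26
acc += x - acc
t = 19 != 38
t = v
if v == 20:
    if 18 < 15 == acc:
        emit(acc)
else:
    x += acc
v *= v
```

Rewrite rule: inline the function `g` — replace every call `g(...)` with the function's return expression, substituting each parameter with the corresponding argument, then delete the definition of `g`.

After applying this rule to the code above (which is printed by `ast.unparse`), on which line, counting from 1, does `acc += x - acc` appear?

Transformed code:
x = 8 + (x < t) - (4 % 5 + (7 > t))
acc = acc[t] + (acc + log(acc))
acc = v[t] + t + (31 + v)
t = (acc + (x - 17)) * v[acc]
x = t // 26
acc += x - acc
t = 19 != 38
t = v
if v == 20:
    if 18 < 15 == acc:
        emit(acc)
else:
    x += acc
v *= v

6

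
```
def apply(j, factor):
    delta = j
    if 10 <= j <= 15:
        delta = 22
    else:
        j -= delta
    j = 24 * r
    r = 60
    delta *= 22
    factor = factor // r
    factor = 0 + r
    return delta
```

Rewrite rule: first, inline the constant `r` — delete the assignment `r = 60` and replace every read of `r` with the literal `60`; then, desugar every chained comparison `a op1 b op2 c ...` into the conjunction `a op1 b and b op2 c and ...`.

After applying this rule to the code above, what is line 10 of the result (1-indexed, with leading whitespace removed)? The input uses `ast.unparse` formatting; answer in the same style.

factor = 0 + 60

Transformed code:
def apply(j, factor):
    delta = j
    if 10 <= j and j <= 15:
        delta = 22
    else:
        j -= delta
    j = 24 * 60
    delta *= 22
    factor = factor // 60
    factor = 0 + 60
    return delta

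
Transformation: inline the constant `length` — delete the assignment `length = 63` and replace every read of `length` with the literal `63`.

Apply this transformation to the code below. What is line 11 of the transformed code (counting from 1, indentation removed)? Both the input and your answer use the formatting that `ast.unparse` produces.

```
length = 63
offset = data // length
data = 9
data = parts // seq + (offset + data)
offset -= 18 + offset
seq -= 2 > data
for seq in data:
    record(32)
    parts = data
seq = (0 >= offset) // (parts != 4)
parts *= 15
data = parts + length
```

Transformed code:
offset = data // 63
data = 9
data = parts // seq + (offset + data)
offset -= 18 + offset
seq -= 2 > data
for seq in data:
    record(32)
    parts = data
seq = (0 >= offset) // (parts != 4)
parts *= 15
data = parts + 63

data = parts + 63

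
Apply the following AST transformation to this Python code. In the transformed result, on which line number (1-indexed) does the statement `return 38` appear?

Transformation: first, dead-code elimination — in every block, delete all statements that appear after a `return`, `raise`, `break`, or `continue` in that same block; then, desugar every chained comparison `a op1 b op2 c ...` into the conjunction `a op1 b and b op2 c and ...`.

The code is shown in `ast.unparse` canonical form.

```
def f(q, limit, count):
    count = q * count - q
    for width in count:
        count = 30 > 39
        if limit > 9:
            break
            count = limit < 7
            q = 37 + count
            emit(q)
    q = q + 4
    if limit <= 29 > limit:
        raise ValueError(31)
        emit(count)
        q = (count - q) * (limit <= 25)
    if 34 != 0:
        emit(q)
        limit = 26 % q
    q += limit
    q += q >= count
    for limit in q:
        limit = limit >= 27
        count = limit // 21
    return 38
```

Transformed code:
def f(q, limit, count):
    count = q * count - q
    for width in count:
        count = 30 > 39
        if limit > 9:
            break
    q = q + 4
    if limit <= 29 and 29 > limit:
        raise ValueError(31)
    if 34 != 0:
        emit(q)
        limit = 26 % q
    q += limit
    q += q >= count
    for limit in q:
        limit = limit >= 27
        count = limit // 21
    return 38

18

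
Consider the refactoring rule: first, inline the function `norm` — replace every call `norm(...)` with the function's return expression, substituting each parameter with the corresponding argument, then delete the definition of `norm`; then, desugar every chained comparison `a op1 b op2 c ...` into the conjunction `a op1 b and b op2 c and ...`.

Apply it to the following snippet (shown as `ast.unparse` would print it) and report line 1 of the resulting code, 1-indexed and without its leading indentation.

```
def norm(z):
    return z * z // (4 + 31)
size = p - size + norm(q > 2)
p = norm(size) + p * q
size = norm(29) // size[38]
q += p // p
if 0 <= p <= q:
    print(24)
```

Transformed code:
size = p - size + (q > 2) * (q > 2) // (4 + 31)
p = size * size // (4 + 31) + p * q
size = 29 * 29 // (4 + 31) // size[38]
q += p // p
if 0 <= p and p <= q:
    print(24)

size = p - size + (q > 2) * (q > 2) // (4 + 31)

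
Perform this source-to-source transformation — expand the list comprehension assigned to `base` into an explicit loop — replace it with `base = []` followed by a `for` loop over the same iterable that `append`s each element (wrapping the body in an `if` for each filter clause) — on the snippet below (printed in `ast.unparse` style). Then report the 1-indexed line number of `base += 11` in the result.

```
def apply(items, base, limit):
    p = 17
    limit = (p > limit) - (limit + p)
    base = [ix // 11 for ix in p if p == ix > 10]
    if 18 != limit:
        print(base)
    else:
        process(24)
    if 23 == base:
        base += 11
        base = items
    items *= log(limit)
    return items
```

13

Transformed code:
def apply(items, base, limit):
    p = 17
    limit = (p > limit) - (limit + p)
    base = []
    for ix in p:
        if p == ix > 10:
            base.append(ix // 11)
    if 18 != limit:
        print(base)
    else:
        process(24)
    if 23 == base:
        base += 11
        base = items
    items *= log(limit)
    return items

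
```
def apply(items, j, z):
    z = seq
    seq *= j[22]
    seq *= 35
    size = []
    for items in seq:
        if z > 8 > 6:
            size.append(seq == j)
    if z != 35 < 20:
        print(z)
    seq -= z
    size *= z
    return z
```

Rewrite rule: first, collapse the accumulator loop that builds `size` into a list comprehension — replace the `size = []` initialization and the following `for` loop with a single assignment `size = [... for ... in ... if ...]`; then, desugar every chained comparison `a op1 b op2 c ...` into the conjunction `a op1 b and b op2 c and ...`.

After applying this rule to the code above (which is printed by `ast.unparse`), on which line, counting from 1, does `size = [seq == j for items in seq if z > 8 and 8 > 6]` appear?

5

Transformed code:
def apply(items, j, z):
    z = seq
    seq *= j[22]
    seq *= 35
    size = [seq == j for items in seq if z > 8 and 8 > 6]
    if z != 35 and 35 < 20:
        print(z)
    seq -= z
    size *= z
    return z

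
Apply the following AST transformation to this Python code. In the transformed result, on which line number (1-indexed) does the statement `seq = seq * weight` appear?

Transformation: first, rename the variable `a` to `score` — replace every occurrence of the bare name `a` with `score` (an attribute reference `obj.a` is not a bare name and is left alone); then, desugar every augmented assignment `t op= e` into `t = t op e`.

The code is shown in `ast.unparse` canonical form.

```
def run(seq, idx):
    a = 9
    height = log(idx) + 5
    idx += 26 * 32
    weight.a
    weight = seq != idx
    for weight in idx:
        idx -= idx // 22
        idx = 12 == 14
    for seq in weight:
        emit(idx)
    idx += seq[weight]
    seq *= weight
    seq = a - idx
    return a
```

Transformed code:
def run(seq, idx):
    score = 9
    height = log(idx) + 5
    idx = idx + 26 * 32
    weight.a
    weight = seq != idx
    for weight in idx:
        idx = idx - idx // 22
        idx = 12 == 14
    for seq in weight:
        emit(idx)
    idx = idx + seq[weight]
    seq = seq * weight
    seq = score - idx
    return score

13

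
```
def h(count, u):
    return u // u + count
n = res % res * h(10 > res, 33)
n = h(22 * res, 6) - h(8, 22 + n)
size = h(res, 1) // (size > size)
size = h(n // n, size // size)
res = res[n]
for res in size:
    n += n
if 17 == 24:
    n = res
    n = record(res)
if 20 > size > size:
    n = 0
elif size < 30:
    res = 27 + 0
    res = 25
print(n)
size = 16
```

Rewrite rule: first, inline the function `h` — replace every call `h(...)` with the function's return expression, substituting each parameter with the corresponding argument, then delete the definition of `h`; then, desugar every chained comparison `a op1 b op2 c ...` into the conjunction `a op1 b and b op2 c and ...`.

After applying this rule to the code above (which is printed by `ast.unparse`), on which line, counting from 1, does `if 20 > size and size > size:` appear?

11

Transformed code:
n = res % res * (33 // 33 + (10 > res))
n = 6 // 6 + 22 * res - ((22 + n) // (22 + n) + 8)
size = (1 // 1 + res) // (size > size)
size = size // size // (size // size) + n // n
res = res[n]
for res in size:
    n += n
if 17 == 24:
    n = res
    n = record(res)
if 20 > size and size > size:
    n = 0
elif size < 30:
    res = 27 + 0
    res = 25
print(n)
size = 16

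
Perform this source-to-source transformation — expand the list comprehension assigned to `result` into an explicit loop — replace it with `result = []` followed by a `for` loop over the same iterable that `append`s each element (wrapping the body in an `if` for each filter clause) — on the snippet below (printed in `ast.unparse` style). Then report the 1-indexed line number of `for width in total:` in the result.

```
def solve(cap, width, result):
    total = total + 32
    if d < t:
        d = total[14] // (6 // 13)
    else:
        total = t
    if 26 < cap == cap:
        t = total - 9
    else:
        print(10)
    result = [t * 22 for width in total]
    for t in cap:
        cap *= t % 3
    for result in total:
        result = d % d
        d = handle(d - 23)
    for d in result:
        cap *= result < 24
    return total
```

Transformed code:
def solve(cap, width, result):
    total = total + 32
    if d < t:
        d = total[14] // (6 // 13)
    else:
        total = t
    if 26 < cap == cap:
        t = total - 9
    else:
        print(10)
    result = []
    for width in total:
        result.append(t * 22)
    for t in cap:
        cap *= t % 3
    for result in total:
        result = d % d
        d = handle(d - 23)
    for d in result:
        cap *= result < 24
    return total

12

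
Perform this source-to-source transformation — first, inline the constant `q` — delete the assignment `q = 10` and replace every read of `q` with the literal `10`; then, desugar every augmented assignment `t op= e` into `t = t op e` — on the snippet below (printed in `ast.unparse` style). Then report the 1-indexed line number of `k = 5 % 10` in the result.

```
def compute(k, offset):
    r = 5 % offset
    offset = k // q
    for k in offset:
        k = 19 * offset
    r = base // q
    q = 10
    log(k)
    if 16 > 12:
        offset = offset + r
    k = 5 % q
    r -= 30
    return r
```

10

Transformed code:
def compute(k, offset):
    r = 5 % offset
    offset = k // 10
    for k in offset:
        k = 19 * offset
    r = base // 10
    log(k)
    if 16 > 12:
        offset = offset + r
    k = 5 % 10
    r = r - 30
    return r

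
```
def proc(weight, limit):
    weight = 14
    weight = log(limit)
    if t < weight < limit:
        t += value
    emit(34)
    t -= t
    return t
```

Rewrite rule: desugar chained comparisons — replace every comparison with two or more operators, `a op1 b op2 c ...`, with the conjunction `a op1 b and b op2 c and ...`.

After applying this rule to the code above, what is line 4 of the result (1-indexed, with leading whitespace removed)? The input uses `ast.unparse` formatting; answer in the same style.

Transformed code:
def proc(weight, limit):
    weight = 14
    weight = log(limit)
    if t < weight and weight < limit:
        t += value
    emit(34)
    t -= t
    return t

if t < weight and weight < limit:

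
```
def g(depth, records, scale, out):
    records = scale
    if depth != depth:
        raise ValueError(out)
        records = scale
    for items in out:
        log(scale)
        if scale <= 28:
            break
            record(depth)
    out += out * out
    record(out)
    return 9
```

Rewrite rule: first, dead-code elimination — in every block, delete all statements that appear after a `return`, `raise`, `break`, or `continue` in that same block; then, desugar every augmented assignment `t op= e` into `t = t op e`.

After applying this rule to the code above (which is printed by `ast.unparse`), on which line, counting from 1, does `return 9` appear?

11

Transformed code:
def g(depth, records, scale, out):
    records = scale
    if depth != depth:
        raise ValueError(out)
    for items in out:
        log(scale)
        if scale <= 28:
            break
    out = out + out * out
    record(out)
    return 9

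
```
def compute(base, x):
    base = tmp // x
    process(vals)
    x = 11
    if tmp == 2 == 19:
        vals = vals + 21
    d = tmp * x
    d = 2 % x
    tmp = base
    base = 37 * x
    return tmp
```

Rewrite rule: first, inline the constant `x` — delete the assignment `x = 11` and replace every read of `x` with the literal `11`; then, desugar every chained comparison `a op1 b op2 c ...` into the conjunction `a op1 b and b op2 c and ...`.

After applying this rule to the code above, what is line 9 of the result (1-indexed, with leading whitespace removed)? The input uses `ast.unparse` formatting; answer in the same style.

Transformed code:
def compute(base, x):
    base = tmp // 11
    process(vals)
    if tmp == 2 and 2 == 19:
        vals = vals + 21
    d = tmp * 11
    d = 2 % 11
    tmp = base
    base = 37 * 11
    return tmp

base = 37 * 11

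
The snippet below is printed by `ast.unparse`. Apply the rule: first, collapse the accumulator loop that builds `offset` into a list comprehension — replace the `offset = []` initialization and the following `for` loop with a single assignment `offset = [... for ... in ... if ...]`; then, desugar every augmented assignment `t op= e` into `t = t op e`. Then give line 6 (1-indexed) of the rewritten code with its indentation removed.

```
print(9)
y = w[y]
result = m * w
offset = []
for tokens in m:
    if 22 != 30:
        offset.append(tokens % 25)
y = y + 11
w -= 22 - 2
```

Transformed code:
print(9)
y = w[y]
result = m * w
offset = [tokens % 25 for tokens in m if 22 != 30]
y = y + 11
w = w - (22 - 2)

w = w - (22 - 2)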